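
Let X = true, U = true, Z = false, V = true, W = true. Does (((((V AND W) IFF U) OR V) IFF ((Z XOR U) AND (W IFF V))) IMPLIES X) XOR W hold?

false

V AND W = true AND true = true
(V AND W) IFF U = true IFF true = true
((V AND W) IFF U) OR V = true OR true = true
Z XOR U = false XOR true = true
W IFF V = true IFF true = true
(Z XOR U) AND (W IFF V) = true AND true = true
(((V AND W) IFF U) OR V) IFF ((Z XOR U) AND (W IFF V)) = true IFF true = true
((((V AND W) IFF U) OR V) IFF ((Z XOR U) AND (W IFF V))) IMPLIES X = true IMPLIES true = true
(((((V AND W) IFF U) OR V) IFF ((Z XOR U) AND (W IFF V))) IMPLIES X) XOR W = true XOR true = false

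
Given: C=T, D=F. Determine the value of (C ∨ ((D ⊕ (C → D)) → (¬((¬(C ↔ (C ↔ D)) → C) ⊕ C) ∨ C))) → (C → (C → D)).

Substituting C=T, D=F:
C → D = T → F = F
D ⊕ (C → D) = F ⊕ F = F
C ↔ D = T ↔ F = F
C ↔ (C ↔ D) = T ↔ F = F
¬(C ↔ (C ↔ D)) = ¬F = T
¬(C ↔ (C ↔ D)) → C = T → T = T
(¬(C ↔ (C ↔ D)) → C) ⊕ C = T ⊕ T = F
¬((¬(C ↔ (C ↔ D)) → C) ⊕ C) = ¬F = T
¬((¬(C ↔ (C ↔ D)) → C) ⊕ C) ∨ C = T ∨ T = T
(D ⊕ (C → D)) → (¬((¬(C ↔ (C ↔ D)) → C) ⊕ C) ∨ C) = F → T = T
C ∨ ((D ⊕ (C → D)) → (¬((¬(C ↔ (C ↔ D)) → C) ⊕ C) ∨ C)) = T ∨ T = T
C → D = T → F = F
C → (C → D) = T → F = F
(C ∨ ((D ⊕ (C → D)) → (¬((¬(C ↔ (C ↔ D)) → C) ⊕ C) ∨ C))) → (C → (C → D)) = T → F = F

F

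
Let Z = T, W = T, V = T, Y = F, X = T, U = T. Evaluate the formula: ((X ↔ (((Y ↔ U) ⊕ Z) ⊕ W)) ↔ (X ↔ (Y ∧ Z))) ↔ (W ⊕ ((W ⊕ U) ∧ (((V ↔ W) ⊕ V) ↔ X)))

Substituting Z=T, W=T, V=T, Y=F, X=T, U=T:
Y ↔ U = F ↔ T = F
(Y ↔ U) ⊕ Z = F ⊕ T = T
((Y ↔ U) ⊕ Z) ⊕ W = T ⊕ T = F
X ↔ (((Y ↔ U) ⊕ Z) ⊕ W) = T ↔ F = F
Y ∧ Z = F ∧ T = F
X ↔ (Y ∧ Z) = T ↔ F = F
(X ↔ (((Y ↔ U) ⊕ Z) ⊕ W)) ↔ (X ↔ (Y ∧ Z)) = F ↔ F = T
W ⊕ U = T ⊕ T = F
V ↔ W = T ↔ T = T
(V ↔ W) ⊕ V = T ⊕ T = F
((V ↔ W) ⊕ V) ↔ X = F ↔ T = F
(W ⊕ U) ∧ (((V ↔ W) ⊕ V) ↔ X) = F ∧ F = F
W ⊕ ((W ⊕ U) ∧ (((V ↔ W) ⊕ V) ↔ X)) = T ⊕ F = T
((X ↔ (((Y ↔ U) ⊕ Z) ⊕ W)) ↔ (X ↔ (Y ∧ Z))) ↔ (W ⊕ ((W ⊕ U) ∧ (((V ↔ W) ⊕ V) ↔ X))) = T ↔ T = T

T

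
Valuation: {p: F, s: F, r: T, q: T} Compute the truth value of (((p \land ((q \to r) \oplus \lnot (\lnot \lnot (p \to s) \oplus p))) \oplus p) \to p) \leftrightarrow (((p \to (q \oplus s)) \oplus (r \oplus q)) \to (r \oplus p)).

T

q \to r = T \to T = T
p \to s = F \to F = T
\lnot (p \to s) = \lnot T = F
\lnot \lnot (p \to s) = \lnot F = T
\lnot \lnot (p \to s) \oplus p = T \oplus F = T
\lnot (\lnot \lnot (p \to s) \oplus p) = \lnot T = F
(q \to r) \oplus \lnot (\lnot \lnot (p \to s) \oplus p) = T \oplus F = T
p \land ((q \to r) \oplus \lnot (\lnot \lnot (p \to s) \oplus p)) = F \land T = F
(p \land ((q \to r) \oplus \lnot (\lnot \lnot (p \to s) \oplus p))) \oplus p = F \oplus F = F
((p \land ((q \to r) \oplus \lnot (\lnot \lnot (p \to s) \oplus p))) \oplus p) \to p = F \to F = T
q \oplus s = T \oplus F = T
p \to (q \oplus s) = F \to T = T
r \oplus q = T \oplus T = F
(p \to (q \oplus s)) \oplus (r \oplus q) = T \oplus F = T
r \oplus p = T \oplus F = T
((p \to (q \oplus s)) \oplus (r \oplus q)) \to (r \oplus p) = T \to T = T
(((p \land ((q \to r) \oplus \lnot (\lnot \lnot (p \to s) \oplus p))) \oplus p) \to p) \leftrightarrow (((p \to (q \oplus s)) \oplus (r \oplus q)) \to (r \oplus p)) = T \leftrightarrow T = T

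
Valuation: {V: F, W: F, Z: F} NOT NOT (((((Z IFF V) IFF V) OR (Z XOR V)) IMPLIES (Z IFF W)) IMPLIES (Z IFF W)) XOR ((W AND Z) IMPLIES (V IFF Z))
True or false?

F

Substituting V=F, W=F, Z=F:
Z IFF V = F IFF F = T
(Z IFF V) IFF V = T IFF F = F
Z XOR V = F XOR F = F
((Z IFF V) IFF V) OR (Z XOR V) = F OR F = F
Z IFF W = F IFF F = T
(((Z IFF V) IFF V) OR (Z XOR V)) IMPLIES (Z IFF W) = F IMPLIES T = T
Z IFF W = F IFF F = T
((((Z IFF V) IFF V) OR (Z XOR V)) IMPLIES (Z IFF W)) IMPLIES (Z IFF W) = T IMPLIES T = T
NOT (((((Z IFF V) IFF V) OR (Z XOR V)) IMPLIES (Z IFF W)) IMPLIES (Z IFF W)) = NOT T = F
NOT NOT (((((Z IFF V) IFF V) OR (Z XOR V)) IMPLIES (Z IFF W)) IMPLIES (Z IFF W)) = NOT F = T
W AND Z = F AND F = F
V IFF Z = F IFF F = T
(W AND Z) IMPLIES (V IFF Z) = F IMPLIES T = T
NOT NOT (((((Z IFF V) IFF V) OR (Z XOR V)) IMPLIES (Z IFF W)) IMPLIES (Z IFF W)) XOR ((W AND Z) IMPLIES (V IFF Z)) = T XOR T = F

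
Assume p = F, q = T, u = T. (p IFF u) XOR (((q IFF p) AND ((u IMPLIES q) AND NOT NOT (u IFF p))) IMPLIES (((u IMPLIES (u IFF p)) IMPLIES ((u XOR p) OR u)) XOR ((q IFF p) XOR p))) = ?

p IFF u = F IFF T = F
q IFF p = T IFF F = F
u IMPLIES q = T IMPLIES T = T
u IFF p = T IFF F = F
NOT (u IFF p) = NOT F = T
NOT NOT (u IFF p) = NOT T = F
(u IMPLIES q) AND NOT NOT (u IFF p) = T AND F = F
(q IFF p) AND ((u IMPLIES q) AND NOT NOT (u IFF p)) = F AND F = F
u IFF p = T IFF F = F
u IMPLIES (u IFF p) = T IMPLIES F = F
u XOR p = T XOR F = T
(u XOR p) OR u = T OR T = T
(u IMPLIES (u IFF p)) IMPLIES ((u XOR p) OR u) = F IMPLIES T = T
q IFF p = T IFF F = F
(q IFF p) XOR p = F XOR F = F
((u IMPLIES (u IFF p)) IMPLIES ((u XOR p) OR u)) XOR ((q IFF p) XOR p) = T XOR F = T
((q IFF p) AND ((u IMPLIES q) AND NOT NOT (u IFF p))) IMPLIES (((u IMPLIES (u IFF p)) IMPLIES ((u XOR p) OR u)) XOR ((q IFF p) XOR p)) = F IMPLIES T = T
(p IFF u) XOR (((q IFF p) AND ((u IMPLIES q) AND NOT NOT (u IFF p))) IMPLIES (((u IMPLIES (u IFF p)) IMPLIES ((u XOR p) OR u)) XOR ((q IFF p) XOR p))) = F XOR T = T

T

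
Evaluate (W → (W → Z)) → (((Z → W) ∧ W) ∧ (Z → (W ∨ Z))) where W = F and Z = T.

F

Substituting W=F, Z=T:
W → Z = F → T = T
W → (W → Z) = F → T = T
Z → W = T → F = F
(Z → W) ∧ W = F ∧ F = F
W ∨ Z = F ∨ T = T
Z → (W ∨ Z) = T → T = T
((Z → W) ∧ W) ∧ (Z → (W ∨ Z)) = F ∧ T = F
(W → (W → Z)) → (((Z → W) ∧ W) ∧ (Z → (W ∨ Z))) = T → F = F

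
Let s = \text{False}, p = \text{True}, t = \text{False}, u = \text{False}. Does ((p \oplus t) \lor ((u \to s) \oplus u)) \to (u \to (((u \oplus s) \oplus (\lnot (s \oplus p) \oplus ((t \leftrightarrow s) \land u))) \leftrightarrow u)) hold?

\text{True}

p \oplus t = \text{True} \oplus \text{False} = \text{True}
u \to s = \text{False} \to \text{False} = \text{True}
(u \to s) \oplus u = \text{True} \oplus \text{False} = \text{True}
(p \oplus t) \lor ((u \to s) \oplus u) = \text{True} \lor \text{True} = \text{True}
u \oplus s = \text{False} \oplus \text{False} = \text{False}
s \oplus p = \text{False} \oplus \text{True} = \text{True}
\lnot (s \oplus p) = \lnot \text{True} = \text{False}
t \leftrightarrow s = \text{False} \leftrightarrow \text{False} = \text{True}
(t \leftrightarrow s) \land u = \text{True} \land \text{False} = \text{False}
\lnot (s \oplus p) \oplus ((t \leftrightarrow s) \land u) = \text{False} \oplus \text{False} = \text{False}
(u \oplus s) \oplus (\lnot (s \oplus p) \oplus ((t \leftrightarrow s) \land u)) = \text{False} \oplus \text{False} = \text{False}
((u \oplus s) \oplus (\lnot (s \oplus p) \oplus ((t \leftrightarrow s) \land u))) \leftrightarrow u = \text{False} \leftrightarrow \text{False} = \text{True}
u \to (((u \oplus s) \oplus (\lnot (s \oplus p) \oplus ((t \leftrightarrow s) \land u))) \leftrightarrow u) = \text{False} \to \text{True} = \text{True}
((p \oplus t) \lor ((u \to s) \oplus u)) \to (u \to (((u \oplus s) \oplus (\lnot (s \oplus p) \oplus ((t \leftrightarrow s) \land u))) \leftrightarrow u)) = \text{True} \to \text{True} = \text{True}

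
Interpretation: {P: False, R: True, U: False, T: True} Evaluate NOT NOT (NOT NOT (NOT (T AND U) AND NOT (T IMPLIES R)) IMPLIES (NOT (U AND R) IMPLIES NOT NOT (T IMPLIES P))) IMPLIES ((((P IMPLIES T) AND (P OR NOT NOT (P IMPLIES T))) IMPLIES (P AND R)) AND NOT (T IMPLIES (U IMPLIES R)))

T AND U = True AND False = False
NOT (T AND U) = NOT False = True
T IMPLIES R = True IMPLIES True = True
NOT (T IMPLIES R) = NOT True = False
NOT (T AND U) AND NOT (T IMPLIES R) = True AND False = False
NOT (NOT (T AND U) AND NOT (T IMPLIES R)) = NOT False = True
NOT NOT (NOT (T AND U) AND NOT (T IMPLIES R)) = NOT True = False
U AND R = False AND True = False
NOT (U AND R) = NOT False = True
T IMPLIES P = True IMPLIES False = False
NOT (T IMPLIES P) = NOT False = True
NOT NOT (T IMPLIES P) = NOT True = False
NOT (U AND R) IMPLIES NOT NOT (T IMPLIES P) = True IMPLIES False = False
NOT NOT (NOT (T AND U) AND NOT (T IMPLIES R)) IMPLIES (NOT (U AND R) IMPLIES NOT NOT (T IMPLIES P)) = False IMPLIES False = True
NOT (NOT NOT (NOT (T AND U) AND NOT (T IMPLIES R)) IMPLIES (NOT (U AND R) IMPLIES NOT NOT (T IMPLIES P))) = NOT True = False
NOT NOT (NOT NOT (NOT (T AND U) AND NOT (T IMPLIES R)) IMPLIES (NOT (U AND R) IMPLIES NOT NOT (T IMPLIES P))) = NOT False = True
P IMPLIES T = False IMPLIES True = True
P IMPLIES T = False IMPLIES True = True
NOT (P IMPLIES T) = NOT True = False
NOT NOT (P IMPLIES T) = NOT False = True
P OR NOT NOT (P IMPLIES T) = False OR True = True
(P IMPLIES T) AND (P OR NOT NOT (P IMPLIES T)) = True AND True = True
P AND R = False AND True = False
((P IMPLIES T) AND (P OR NOT NOT (P IMPLIES T))) IMPLIES (P AND R) = True IMPLIES False = False
U IMPLIES R = False IMPLIES True = True
T IMPLIES (U IMPLIES R) = True IMPLIES True = True
NOT (T IMPLIES (U IMPLIES R)) = NOT True = False
(((P IMPLIES T) AND (P OR NOT NOT (P IMPLIES T))) IMPLIES (P AND R)) AND NOT (T IMPLIES (U IMPLIES R)) = False AND False = False
NOT NOT (NOT NOT (NOT (T AND U) AND NOT (T IMPLIES R)) IMPLIES (NOT (U AND R) IMPLIES NOT NOT (T IMPLIES P))) IMPLIES ((((P IMPLIES T) AND (P OR NOT NOT (P IMPLIES T))) IMPLIES (P AND R)) AND NOT (T IMPLIES (U IMPLIES R))) = True IMPLIES False = False

False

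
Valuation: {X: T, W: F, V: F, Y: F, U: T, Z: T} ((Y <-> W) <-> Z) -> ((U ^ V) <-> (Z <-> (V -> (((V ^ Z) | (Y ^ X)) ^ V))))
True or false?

T

Y <-> W = F <-> F = T
(Y <-> W) <-> Z = T <-> T = T
U ^ V = T ^ F = T
V ^ Z = F ^ T = T
Y ^ X = F ^ T = T
(V ^ Z) | (Y ^ X) = T | T = T
((V ^ Z) | (Y ^ X)) ^ V = T ^ F = T
V -> (((V ^ Z) | (Y ^ X)) ^ V) = F -> T = T
Z <-> (V -> (((V ^ Z) | (Y ^ X)) ^ V)) = T <-> T = T
(U ^ V) <-> (Z <-> (V -> (((V ^ Z) | (Y ^ X)) ^ V))) = T <-> T = T
((Y <-> W) <-> Z) -> ((U ^ V) <-> (Z <-> (V -> (((V ^ Z) | (Y ^ X)) ^ V)))) = T -> T = T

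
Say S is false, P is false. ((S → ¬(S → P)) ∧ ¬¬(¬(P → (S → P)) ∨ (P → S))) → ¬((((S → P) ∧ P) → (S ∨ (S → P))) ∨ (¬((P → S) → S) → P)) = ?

F

S → P = F → F = T
¬(S → P) = ¬T = F
S → ¬(S → P) = F → F = T
S → P = F → F = T
P → (S → P) = F → T = T
¬(P → (S → P)) = ¬T = F
P → S = F → F = T
¬(P → (S → P)) ∨ (P → S) = F ∨ T = T
¬(¬(P → (S → P)) ∨ (P → S)) = ¬T = F
¬¬(¬(P → (S → P)) ∨ (P → S)) = ¬F = T
(S → ¬(S → P)) ∧ ¬¬(¬(P → (S → P)) ∨ (P → S)) = T ∧ T = T
S → P = F → F = T
(S → P) ∧ P = T ∧ F = F
S → P = F → F = T
S ∨ (S → P) = F ∨ T = T
((S → P) ∧ P) → (S ∨ (S → P)) = F → T = T
P → S = F → F = T
(P → S) → S = T → F = F
¬((P → S) → S) = ¬F = T
¬((P → S) → S) → P = T → F = F
(((S → P) ∧ P) → (S ∨ (S → P))) ∨ (¬((P → S) → S) → P) = T ∨ F = T
¬((((S → P) ∧ P) → (S ∨ (S → P))) ∨ (¬((P → S) → S) → P)) = ¬T = F
((S → ¬(S → P)) ∧ ¬¬(¬(P → (S → P)) ∨ (P → S))) → ¬((((S → P) ∧ P) → (S ∨ (S → P))) ∨ (¬((P → S) → S) → P)) = T → F = F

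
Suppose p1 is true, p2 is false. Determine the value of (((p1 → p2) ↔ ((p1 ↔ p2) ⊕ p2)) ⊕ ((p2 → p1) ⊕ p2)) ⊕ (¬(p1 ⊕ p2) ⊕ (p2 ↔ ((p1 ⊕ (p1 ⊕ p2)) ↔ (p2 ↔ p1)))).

False

p1 → p2 = True → False = False
p1 ↔ p2 = True ↔ False = False
(p1 ↔ p2) ⊕ p2 = False ⊕ False = False
(p1 → p2) ↔ ((p1 ↔ p2) ⊕ p2) = False ↔ False = True
p2 → p1 = False → True = True
(p2 → p1) ⊕ p2 = True ⊕ False = True
((p1 → p2) ↔ ((p1 ↔ p2) ⊕ p2)) ⊕ ((p2 → p1) ⊕ p2) = True ⊕ True = False
p1 ⊕ p2 = True ⊕ False = True
¬(p1 ⊕ p2) = ¬True = False
p1 ⊕ p2 = True ⊕ False = True
p1 ⊕ (p1 ⊕ p2) = True ⊕ True = False
p2 ↔ p1 = False ↔ True = False
(p1 ⊕ (p1 ⊕ p2)) ↔ (p2 ↔ p1) = False ↔ False = True
p2 ↔ ((p1 ⊕ (p1 ⊕ p2)) ↔ (p2 ↔ p1)) = False ↔ True = False
¬(p1 ⊕ p2) ⊕ (p2 ↔ ((p1 ⊕ (p1 ⊕ p2)) ↔ (p2 ↔ p1))) = False ⊕ False = False
(((p1 → p2) ↔ ((p1 ↔ p2) ⊕ p2)) ⊕ ((p2 → p1) ⊕ p2)) ⊕ (¬(p1 ⊕ p2) ⊕ (p2 ↔ ((p1 ⊕ (p1 ⊕ p2)) ↔ (p2 ↔ p1)))) = False ⊕ False = False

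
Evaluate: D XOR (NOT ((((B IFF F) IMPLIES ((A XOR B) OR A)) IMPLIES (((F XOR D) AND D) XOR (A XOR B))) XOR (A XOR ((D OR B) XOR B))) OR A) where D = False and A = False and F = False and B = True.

False

Substituting D=False, A=False, F=False, B=True:
B IFF F = True IFF False = False
A XOR B = False XOR True = True
(A XOR B) OR A = True OR False = True
(B IFF F) IMPLIES ((A XOR B) OR A) = False IMPLIES True = True
F XOR D = False XOR False = False
(F XOR D) AND D = False AND False = False
A XOR B = False XOR True = True
((F XOR D) AND D) XOR (A XOR B) = False XOR True = True
((B IFF F) IMPLIES ((A XOR B) OR A)) IMPLIES (((F XOR D) AND D) XOR (A XOR B)) = True IMPLIES True = True
D OR B = False OR True = True
(D OR B) XOR B = True XOR True = False
A XOR ((D OR B) XOR B) = False XOR False = False
(((B IFF F) IMPLIES ((A XOR B) OR A)) IMPLIES (((F XOR D) AND D) XOR (A XOR B))) XOR (A XOR ((D OR B) XOR B)) = True XOR False = True
NOT ((((B IFF F) IMPLIES ((A XOR B) OR A)) IMPLIES (((F XOR D) AND D) XOR (A XOR B))) XOR (A XOR ((D OR B) XOR B))) = NOT True = False
NOT ((((B IFF F) IMPLIES ((A XOR B) OR A)) IMPLIES (((F XOR D) AND D) XOR (A XOR B))) XOR (A XOR ((D OR B) XOR B))) OR A = False OR False = False
D XOR (NOT ((((B IFF F) IMPLIES ((A XOR B) OR A)) IMPLIES (((F XOR D) AND D) XOR (A XOR B))) XOR (A XOR ((D OR B) XOR B))) OR A) = False XOR False = False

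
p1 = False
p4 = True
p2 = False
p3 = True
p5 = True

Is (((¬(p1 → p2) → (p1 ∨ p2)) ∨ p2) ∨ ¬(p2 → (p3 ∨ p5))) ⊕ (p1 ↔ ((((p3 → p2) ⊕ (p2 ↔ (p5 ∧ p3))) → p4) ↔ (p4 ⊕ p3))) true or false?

False

Substituting p1=False, p4=True, p2=False, p3=True, p5=True:
p1 → p2 = False → False = True
¬(p1 → p2) = ¬True = False
p1 ∨ p2 = False ∨ False = False
¬(p1 → p2) → (p1 ∨ p2) = False → False = True
(¬(p1 → p2) → (p1 ∨ p2)) ∨ p2 = True ∨ False = True
p3 ∨ p5 = True ∨ True = True
p2 → (p3 ∨ p5) = False → True = True
¬(p2 → (p3 ∨ p5)) = ¬True = False
((¬(p1 → p2) → (p1 ∨ p2)) ∨ p2) ∨ ¬(p2 → (p3 ∨ p5)) = True ∨ False = True
p3 → p2 = True → False = False
p5 ∧ p3 = True ∧ True = True
p2 ↔ (p5 ∧ p3) = False ↔ True = False
(p3 → p2) ⊕ (p2 ↔ (p5 ∧ p3)) = False ⊕ False = False
((p3 → p2) ⊕ (p2 ↔ (p5 ∧ p3))) → p4 = False → True = True
p4 ⊕ p3 = True ⊕ True = False
(((p3 → p2) ⊕ (p2 ↔ (p5 ∧ p3))) → p4) ↔ (p4 ⊕ p3) = True ↔ False = False
p1 ↔ ((((p3 → p2) ⊕ (p2 ↔ (p5 ∧ p3))) → p4) ↔ (p4 ⊕ p3)) = False ↔ False = True
(((¬(p1 → p2) → (p1 ∨ p2)) ∨ p2) ∨ ¬(p2 → (p3 ∨ p5))) ⊕ (p1 ↔ ((((p3 → p2) ⊕ (p2 ↔ (p5 ∧ p3))) → p4) ↔ (p4 ⊕ p3))) = True ⊕ True = False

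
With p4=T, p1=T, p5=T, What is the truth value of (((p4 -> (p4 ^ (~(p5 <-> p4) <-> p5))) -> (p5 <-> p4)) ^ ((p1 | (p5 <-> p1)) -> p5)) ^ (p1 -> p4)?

p5 <-> p4 = T <-> T = T
~(p5 <-> p4) = ~T = F
~(p5 <-> p4) <-> p5 = F <-> T = F
p4 ^ (~(p5 <-> p4) <-> p5) = T ^ F = T
p4 -> (p4 ^ (~(p5 <-> p4) <-> p5)) = T -> T = T
p5 <-> p4 = T <-> T = T
(p4 -> (p4 ^ (~(p5 <-> p4) <-> p5))) -> (p5 <-> p4) = T -> T = T
p5 <-> p1 = T <-> T = T
p1 | (p5 <-> p1) = T | T = T
(p1 | (p5 <-> p1)) -> p5 = T -> T = T
((p4 -> (p4 ^ (~(p5 <-> p4) <-> p5))) -> (p5 <-> p4)) ^ ((p1 | (p5 <-> p1)) -> p5) = T ^ T = F
p1 -> p4 = T -> T = T
(((p4 -> (p4 ^ (~(p5 <-> p4) <-> p5))) -> (p5 <-> p4)) ^ ((p1 | (p5 <-> p1)) -> p5)) ^ (p1 -> p4) = F ^ T = T

T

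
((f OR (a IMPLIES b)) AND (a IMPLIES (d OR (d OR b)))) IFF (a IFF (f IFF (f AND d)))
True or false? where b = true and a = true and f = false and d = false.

a IMPLIES b = true IMPLIES true = true
f OR (a IMPLIES b) = false OR true = true
d OR b = false OR true = true
d OR (d OR b) = false OR true = true
a IMPLIES (d OR (d OR b)) = true IMPLIES true = true
(f OR (a IMPLIES b)) AND (a IMPLIES (d OR (d OR b))) = true AND true = true
f AND d = false AND false = false
f IFF (f AND d) = false IFF false = true
a IFF (f IFF (f AND d)) = true IFF true = true
((f OR (a IMPLIES b)) AND (a IMPLIES (d OR (d OR b)))) IFF (a IFF (f IFF (f AND d))) = true IFF true = true

true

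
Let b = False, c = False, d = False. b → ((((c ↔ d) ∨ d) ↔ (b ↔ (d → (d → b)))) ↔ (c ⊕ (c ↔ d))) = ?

c ↔ d = False ↔ False = True
(c ↔ d) ∨ d = True ∨ False = True
d → b = False → False = True
d → (d → b) = False → True = True
b ↔ (d → (d → b)) = False ↔ True = False
((c ↔ d) ∨ d) ↔ (b ↔ (d → (d → b))) = True ↔ False = False
c ↔ d = False ↔ False = True
c ⊕ (c ↔ d) = False ⊕ True = True
(((c ↔ d) ∨ d) ↔ (b ↔ (d → (d → b)))) ↔ (c ⊕ (c ↔ d)) = False ↔ True = False
b → ((((c ↔ d) ∨ d) ↔ (b ↔ (d → (d → b)))) ↔ (c ⊕ (c ↔ d))) = False → False = True

True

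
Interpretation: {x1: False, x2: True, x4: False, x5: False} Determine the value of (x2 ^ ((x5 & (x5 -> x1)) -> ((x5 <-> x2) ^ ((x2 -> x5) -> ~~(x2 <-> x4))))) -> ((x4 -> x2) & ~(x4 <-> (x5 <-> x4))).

Substituting x1=False, x2=True, x4=False, x5=False:
x5 -> x1 = False -> False = True
x5 & (x5 -> x1) = False & True = False
x5 <-> x2 = False <-> True = False
x2 -> x5 = True -> False = False
x2 <-> x4 = True <-> False = False
~(x2 <-> x4) = ~False = True
~~(x2 <-> x4) = ~True = False
(x2 -> x5) -> ~~(x2 <-> x4) = False -> False = True
(x5 <-> x2) ^ ((x2 -> x5) -> ~~(x2 <-> x4)) = False ^ True = True
(x5 & (x5 -> x1)) -> ((x5 <-> x2) ^ ((x2 -> x5) -> ~~(x2 <-> x4))) = False -> True = True
x2 ^ ((x5 & (x5 -> x1)) -> ((x5 <-> x2) ^ ((x2 -> x5) -> ~~(x2 <-> x4)))) = True ^ True = False
x4 -> x2 = False -> True = True
x5 <-> x4 = False <-> False = True
x4 <-> (x5 <-> x4) = False <-> True = False
~(x4 <-> (x5 <-> x4)) = ~False = True
(x4 -> x2) & ~(x4 <-> (x5 <-> x4)) = True & True = True
(x2 ^ ((x5 & (x5 -> x1)) -> ((x5 <-> x2) ^ ((x2 -> x5) -> ~~(x2 <-> x4))))) -> ((x4 -> x2) & ~(x4 <-> (x5 <-> x4))) = False -> True = True

True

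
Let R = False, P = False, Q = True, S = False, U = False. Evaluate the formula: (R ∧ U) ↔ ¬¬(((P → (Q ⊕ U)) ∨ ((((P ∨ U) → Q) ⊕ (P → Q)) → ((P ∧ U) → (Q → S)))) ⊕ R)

False

R ∧ U = False ∧ False = False
Q ⊕ U = True ⊕ False = True
P → (Q ⊕ U) = False → True = True
P ∨ U = False ∨ False = False
(P ∨ U) → Q = False → True = True
P → Q = False → True = True
((P ∨ U) → Q) ⊕ (P → Q) = True ⊕ True = False
P ∧ U = False ∧ False = False
Q → S = True → False = False
(P ∧ U) → (Q → S) = False → False = True
(((P ∨ U) → Q) ⊕ (P → Q)) → ((P ∧ U) → (Q → S)) = False → True = True
(P → (Q ⊕ U)) ∨ ((((P ∨ U) → Q) ⊕ (P → Q)) → ((P ∧ U) → (Q → S))) = True ∨ True = True
((P → (Q ⊕ U)) ∨ ((((P ∨ U) → Q) ⊕ (P → Q)) → ((P ∧ U) → (Q → S)))) ⊕ R = True ⊕ False = True
¬(((P → (Q ⊕ U)) ∨ ((((P ∨ U) → Q) ⊕ (P → Q)) → ((P ∧ U) → (Q → S)))) ⊕ R) = ¬True = False
¬¬(((P → (Q ⊕ U)) ∨ ((((P ∨ U) → Q) ⊕ (P → Q)) → ((P ∧ U) → (Q → S)))) ⊕ R) = ¬False = True
(R ∧ U) ↔ ¬¬(((P → (Q ⊕ U)) ∨ ((((P ∨ U) → Q) ⊕ (P → Q)) → ((P ∧ U) → (Q → S)))) ⊕ R) = False ↔ True = False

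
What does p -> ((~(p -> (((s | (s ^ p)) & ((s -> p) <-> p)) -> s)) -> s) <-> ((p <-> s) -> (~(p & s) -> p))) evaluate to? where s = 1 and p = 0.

1

Substituting s=1, p=0:
s ^ p = 1 ^ 0 = 1
s | (s ^ p) = 1 | 1 = 1
s -> p = 1 -> 0 = 0
(s -> p) <-> p = 0 <-> 0 = 1
(s | (s ^ p)) & ((s -> p) <-> p) = 1 & 1 = 1
((s | (s ^ p)) & ((s -> p) <-> p)) -> s = 1 -> 1 = 1
p -> (((s | (s ^ p)) & ((s -> p) <-> p)) -> s) = 0 -> 1 = 1
~(p -> (((s | (s ^ p)) & ((s -> p) <-> p)) -> s)) = ~1 = 0
~(p -> (((s | (s ^ p)) & ((s -> p) <-> p)) -> s)) -> s = 0 -> 1 = 1
p <-> s = 0 <-> 1 = 0
p & s = 0 & 1 = 0
~(p & s) = ~0 = 1
~(p & s) -> p = 1 -> 0 = 0
(p <-> s) -> (~(p & s) -> p) = 0 -> 0 = 1
(~(p -> (((s | (s ^ p)) & ((s -> p) <-> p)) -> s)) -> s) <-> ((p <-> s) -> (~(p & s) -> p)) = 1 <-> 1 = 1
p -> ((~(p -> (((s | (s ^ p)) & ((s -> p) <-> p)) -> s)) -> s) <-> ((p <-> s) -> (~(p & s) -> p))) = 0 -> 1 = 1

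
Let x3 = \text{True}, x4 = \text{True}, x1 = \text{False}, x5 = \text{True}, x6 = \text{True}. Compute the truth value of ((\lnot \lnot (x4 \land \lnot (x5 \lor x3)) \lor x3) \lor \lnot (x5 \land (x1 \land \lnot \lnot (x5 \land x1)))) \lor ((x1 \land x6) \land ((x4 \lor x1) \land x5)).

Substituting x3=\text{True}, x4=\text{True}, x1=\text{False}, x5=\text{True}, x6=\text{True}:
x5 \lor x3 = \text{True} \lor \text{True} = \text{True}
\lnot (x5 \lor x3) = \lnot \text{True} = \text{False}
x4 \land \lnot (x5 \lor x3) = \text{True} \land \text{False} = \text{False}
\lnot (x4 \land \lnot (x5 \lor x3)) = \lnot \text{False} = \text{True}
\lnot \lnot (x4 \land \lnot (x5 \lor x3)) = \lnot \text{True} = \text{False}
\lnot \lnot (x4 \land \lnot (x5 \lor x3)) \lor x3 = \text{False} \lor \text{True} = \text{True}
x5 \land x1 = \text{True} \land \text{False} = \text{False}
\lnot (x5 \land x1) = \lnot \text{False} = \text{True}
\lnot \lnot (x5 \land x1) = \lnot \text{True} = \text{False}
x1 \land \lnot \lnot (x5 \land x1) = \text{False} \land \text{False} = \text{False}
x5 \land (x1 \land \lnot \lnot (x5 \land x1)) = \text{True} \land \text{False} = \text{False}
\lnot (x5 \land (x1 \land \lnot \lnot (x5 \land x1))) = \lnot \text{False} = \text{True}
(\lnot \lnot (x4 \land \lnot (x5 \lor x3)) \lor x3) \lor \lnot (x5 \land (x1 \land \lnot \lnot (x5 \land x1))) = \text{True} \lor \text{True} = \text{True}
x1 \land x6 = \text{False} \land \text{True} = \text{False}
x4 \lor x1 = \text{True} \lor \text{False} = \text{True}
(x4 \lor x1) \land x5 = \text{True} \land \text{True} = \text{True}
(x1 \land x6) \land ((x4 \lor x1) \land x5) = \text{False} \land \text{True} = \text{False}
((\lnot \lnot (x4 \land \lnot (x5 \lor x3)) \lor x3) \lor \lnot (x5 \land (x1 \land \lnot \lnot (x5 \land x1)))) \lor ((x1 \land x6) \land ((x4 \lor x1) \land x5)) = \text{True} \lor \text{False} = \text{True}

\text{True}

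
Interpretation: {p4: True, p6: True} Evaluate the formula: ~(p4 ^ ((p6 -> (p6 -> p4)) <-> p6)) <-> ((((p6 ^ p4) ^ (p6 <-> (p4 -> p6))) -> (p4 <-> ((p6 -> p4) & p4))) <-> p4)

Substituting p4=True, p6=True:
p6 -> p4 = True -> True = True
p6 -> (p6 -> p4) = True -> True = True
(p6 -> (p6 -> p4)) <-> p6 = True <-> True = True
p4 ^ ((p6 -> (p6 -> p4)) <-> p6) = True ^ True = False
~(p4 ^ ((p6 -> (p6 -> p4)) <-> p6)) = ~False = True
p6 ^ p4 = True ^ True = False
p4 -> p6 = True -> True = True
p6 <-> (p4 -> p6) = True <-> True = True
(p6 ^ p4) ^ (p6 <-> (p4 -> p6)) = False ^ True = True
p6 -> p4 = True -> True = True
(p6 -> p4) & p4 = True & True = True
p4 <-> ((p6 -> p4) & p4) = True <-> True = True
((p6 ^ p4) ^ (p6 <-> (p4 -> p6))) -> (p4 <-> ((p6 -> p4) & p4)) = True -> True = True
(((p6 ^ p4) ^ (p6 <-> (p4 -> p6))) -> (p4 <-> ((p6 -> p4) & p4))) <-> p4 = True <-> True = True
~(p4 ^ ((p6 -> (p6 -> p4)) <-> p6)) <-> ((((p6 ^ p4) ^ (p6 <-> (p4 -> p6))) -> (p4 <-> ((p6 -> p4) & p4))) <-> p4) = True <-> True = True

True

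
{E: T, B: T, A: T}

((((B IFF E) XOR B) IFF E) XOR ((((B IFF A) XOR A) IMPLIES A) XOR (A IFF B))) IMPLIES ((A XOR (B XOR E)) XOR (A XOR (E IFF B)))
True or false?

T

B IFF E = T IFF T = T
(B IFF E) XOR B = T XOR T = F
((B IFF E) XOR B) IFF E = F IFF T = F
B IFF A = T IFF T = T
(B IFF A) XOR A = T XOR T = F
((B IFF A) XOR A) IMPLIES A = F IMPLIES T = T
A IFF B = T IFF T = T
(((B IFF A) XOR A) IMPLIES A) XOR (A IFF B) = T XOR T = F
(((B IFF E) XOR B) IFF E) XOR ((((B IFF A) XOR A) IMPLIES A) XOR (A IFF B)) = F XOR F = F
B XOR E = T XOR T = F
A XOR (B XOR E) = T XOR F = T
E IFF B = T IFF T = T
A XOR (E IFF B) = T XOR T = F
(A XOR (B XOR E)) XOR (A XOR (E IFF B)) = T XOR F = T
((((B IFF E) XOR B) IFF E) XOR ((((B IFF A) XOR A) IMPLIES A) XOR (A IFF B))) IMPLIES ((A XOR (B XOR E)) XOR (A XOR (E IFF B))) = F IMPLIES T = T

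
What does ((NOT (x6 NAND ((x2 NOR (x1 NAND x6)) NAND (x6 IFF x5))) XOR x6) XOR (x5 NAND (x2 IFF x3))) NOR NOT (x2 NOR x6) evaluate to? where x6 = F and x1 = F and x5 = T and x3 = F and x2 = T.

x1 NAND x6 = F NAND F = T
x2 NOR (x1 NAND x6) = T NOR T = F
x6 IFF x5 = F IFF T = F
(x2 NOR (x1 NAND x6)) NAND (x6 IFF x5) = F NAND F = T
x6 NAND ((x2 NOR (x1 NAND x6)) NAND (x6 IFF x5)) = F NAND T = T
NOT (x6 NAND ((x2 NOR (x1 NAND x6)) NAND (x6 IFF x5))) = NOT T = F
NOT (x6 NAND ((x2 NOR (x1 NAND x6)) NAND (x6 IFF x5))) XOR x6 = F XOR F = F
x2 IFF x3 = T IFF F = F
x5 NAND (x2 IFF x3) = T NAND F = T
(NOT (x6 NAND ((x2 NOR (x1 NAND x6)) NAND (x6 IFF x5))) XOR x6) XOR (x5 NAND (x2 IFF x3)) = F XOR T = T
x2 NOR x6 = T NOR F = F
NOT (x2 NOR x6) = NOT F = T
((NOT (x6 NAND ((x2 NOR (x1 NAND x6)) NAND (x6 IFF x5))) XOR x6) XOR (x5 NAND (x2 IFF x3))) NOR NOT (x2 NOR x6) = T NOR T = F

F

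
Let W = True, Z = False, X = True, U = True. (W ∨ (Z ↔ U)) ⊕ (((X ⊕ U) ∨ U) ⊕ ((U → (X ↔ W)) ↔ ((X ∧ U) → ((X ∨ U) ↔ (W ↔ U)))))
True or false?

True

Z ↔ U = False ↔ True = False
W ∨ (Z ↔ U) = True ∨ False = True
X ⊕ U = True ⊕ True = False
(X ⊕ U) ∨ U = False ∨ True = True
X ↔ W = True ↔ True = True
U → (X ↔ W) = True → True = True
X ∧ U = True ∧ True = True
X ∨ U = True ∨ True = True
W ↔ U = True ↔ True = True
(X ∨ U) ↔ (W ↔ U) = True ↔ True = True
(X ∧ U) → ((X ∨ U) ↔ (W ↔ U)) = True → True = True
(U → (X ↔ W)) ↔ ((X ∧ U) → ((X ∨ U) ↔ (W ↔ U))) = True ↔ True = True
((X ⊕ U) ∨ U) ⊕ ((U → (X ↔ W)) ↔ ((X ∧ U) → ((X ∨ U) ↔ (W ↔ U)))) = True ⊕ True = False
(W ∨ (Z ↔ U)) ⊕ (((X ⊕ U) ∨ U) ⊕ ((U → (X ↔ W)) ↔ ((X ∧ U) → ((X ∨ U) ↔ (W ↔ U))))) = True ⊕ False = True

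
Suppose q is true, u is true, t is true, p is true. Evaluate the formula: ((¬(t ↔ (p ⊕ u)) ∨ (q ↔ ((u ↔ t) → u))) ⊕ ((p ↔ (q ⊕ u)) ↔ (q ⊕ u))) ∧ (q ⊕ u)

p ⊕ u = T ⊕ T = F
t ↔ (p ⊕ u) = T ↔ F = F
¬(t ↔ (p ⊕ u)) = ¬F = T
u ↔ t = T ↔ T = T
(u ↔ t) → u = T → T = T
q ↔ ((u ↔ t) → u) = T ↔ T = T
¬(t ↔ (p ⊕ u)) ∨ (q ↔ ((u ↔ t) → u)) = T ∨ T = T
q ⊕ u = T ⊕ T = F
p ↔ (q ⊕ u) = T ↔ F = F
q ⊕ u = T ⊕ T = F
(p ↔ (q ⊕ u)) ↔ (q ⊕ u) = F ↔ F = T
(¬(t ↔ (p ⊕ u)) ∨ (q ↔ ((u ↔ t) → u))) ⊕ ((p ↔ (q ⊕ u)) ↔ (q ⊕ u)) = T ⊕ T = F
q ⊕ u = T ⊕ T = F
((¬(t ↔ (p ⊕ u)) ∨ (q ↔ ((u ↔ t) → u))) ⊕ ((p ↔ (q ⊕ u)) ↔ (q ⊕ u))) ∧ (q ⊕ u) = F ∧ F = F

F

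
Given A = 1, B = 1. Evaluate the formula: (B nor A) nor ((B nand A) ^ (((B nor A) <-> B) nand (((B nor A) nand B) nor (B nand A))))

0

Substituting A=1, B=1:
B nor A = 1 nor 1 = 0
B nand A = 1 nand 1 = 0
B nor A = 1 nor 1 = 0
(B nor A) <-> B = 0 <-> 1 = 0
B nor A = 1 nor 1 = 0
(B nor A) nand B = 0 nand 1 = 1
B nand A = 1 nand 1 = 0
((B nor A) nand B) nor (B nand A) = 1 nor 0 = 0
((B nor A) <-> B) nand (((B nor A) nand B) nor (B nand A)) = 0 nand 0 = 1
(B nand A) ^ (((B nor A) <-> B) nand (((B nor A) nand B) nor (B nand A))) = 0 ^ 1 = 1
(B nor A) nor ((B nand A) ^ (((B nor A) <-> B) nand (((B nor A) nand B) nor (B nand A)))) = 0 nor 1 = 0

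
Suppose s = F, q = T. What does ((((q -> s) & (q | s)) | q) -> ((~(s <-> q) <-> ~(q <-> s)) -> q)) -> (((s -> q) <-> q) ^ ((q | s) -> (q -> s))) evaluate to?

Substituting s=F, q=T:
q -> s = T -> F = F
q | s = T | F = T
(q -> s) & (q | s) = F & T = F
((q -> s) & (q | s)) | q = F | T = T
s <-> q = F <-> T = F
~(s <-> q) = ~F = T
q <-> s = T <-> F = F
~(q <-> s) = ~F = T
~(s <-> q) <-> ~(q <-> s) = T <-> T = T
(~(s <-> q) <-> ~(q <-> s)) -> q = T -> T = T
(((q -> s) & (q | s)) | q) -> ((~(s <-> q) <-> ~(q <-> s)) -> q) = T -> T = T
s -> q = F -> T = T
(s -> q) <-> q = T <-> T = T
q | s = T | F = T
q -> s = T -> F = F
(q | s) -> (q -> s) = T -> F = F
((s -> q) <-> q) ^ ((q | s) -> (q -> s)) = T ^ F = T
((((q -> s) & (q | s)) | q) -> ((~(s <-> q) <-> ~(q <-> s)) -> q)) -> (((s -> q) <-> q) ^ ((q | s) -> (q -> s))) = T -> T = T

T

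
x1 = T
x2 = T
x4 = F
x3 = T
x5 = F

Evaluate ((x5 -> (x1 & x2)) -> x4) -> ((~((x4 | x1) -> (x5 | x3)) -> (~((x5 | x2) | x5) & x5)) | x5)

T

Substituting x1=T, x2=T, x4=F, x3=T, x5=F:
x1 & x2 = T & T = T
x5 -> (x1 & x2) = F -> T = T
(x5 -> (x1 & x2)) -> x4 = T -> F = F
x4 | x1 = F | T = T
x5 | x3 = F | T = T
(x4 | x1) -> (x5 | x3) = T -> T = T
~((x4 | x1) -> (x5 | x3)) = ~T = F
x5 | x2 = F | T = T
(x5 | x2) | x5 = T | F = T
~((x5 | x2) | x5) = ~T = F
~((x5 | x2) | x5) & x5 = F & F = F
~((x4 | x1) -> (x5 | x3)) -> (~((x5 | x2) | x5) & x5) = F -> F = T
(~((x4 | x1) -> (x5 | x3)) -> (~((x5 | x2) | x5) & x5)) | x5 = T | F = T
((x5 -> (x1 & x2)) -> x4) -> ((~((x4 | x1) -> (x5 | x3)) -> (~((x5 | x2) | x5) & x5)) | x5) = F -> T = T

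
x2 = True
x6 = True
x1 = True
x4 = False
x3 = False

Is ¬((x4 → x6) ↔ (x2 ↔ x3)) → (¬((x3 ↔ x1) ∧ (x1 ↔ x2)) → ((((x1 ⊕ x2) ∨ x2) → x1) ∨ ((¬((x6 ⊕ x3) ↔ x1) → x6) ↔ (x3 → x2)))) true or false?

x4 → x6 = False → True = True
x2 ↔ x3 = True ↔ False = False
(x4 → x6) ↔ (x2 ↔ x3) = True ↔ False = False
¬((x4 → x6) ↔ (x2 ↔ x3)) = ¬False = True
x3 ↔ x1 = False ↔ True = False
x1 ↔ x2 = True ↔ True = True
(x3 ↔ x1) ∧ (x1 ↔ x2) = False ∧ True = False
¬((x3 ↔ x1) ∧ (x1 ↔ x2)) = ¬False = True
x1 ⊕ x2 = True ⊕ True = False
(x1 ⊕ x2) ∨ x2 = False ∨ True = True
((x1 ⊕ x2) ∨ x2) → x1 = True → True = True
x6 ⊕ x3 = True ⊕ False = True
(x6 ⊕ x3) ↔ x1 = True ↔ True = True
¬((x6 ⊕ x3) ↔ x1) = ¬True = False
¬((x6 ⊕ x3) ↔ x1) → x6 = False → True = True
x3 → x2 = False → True = True
(¬((x6 ⊕ x3) ↔ x1) → x6) ↔ (x3 → x2) = True ↔ True = True
(((x1 ⊕ x2) ∨ x2) → x1) ∨ ((¬((x6 ⊕ x3) ↔ x1) → x6) ↔ (x3 → x2)) = True ∨ True = True
¬((x3 ↔ x1) ∧ (x1 ↔ x2)) → ((((x1 ⊕ x2) ∨ x2) → x1) ∨ ((¬((x6 ⊕ x3) ↔ x1) → x6) ↔ (x3 → x2))) = True → True = True
¬((x4 → x6) ↔ (x2 ↔ x3)) → (¬((x3 ↔ x1) ∧ (x1 ↔ x2)) → ((((x1 ⊕ x2) ∨ x2) → x1) ∨ ((¬((x6 ⊕ x3) ↔ x1) → x6) ↔ (x3 → x2)))) = True → True = True

True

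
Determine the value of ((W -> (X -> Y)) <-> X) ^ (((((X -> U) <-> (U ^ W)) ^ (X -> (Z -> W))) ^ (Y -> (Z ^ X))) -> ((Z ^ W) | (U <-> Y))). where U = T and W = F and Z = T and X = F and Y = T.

X -> Y = F -> T = T
W -> (X -> Y) = F -> T = T
(W -> (X -> Y)) <-> X = T <-> F = F
X -> U = F -> T = T
U ^ W = T ^ F = T
(X -> U) <-> (U ^ W) = T <-> T = T
Z -> W = T -> F = F
X -> (Z -> W) = F -> F = T
((X -> U) <-> (U ^ W)) ^ (X -> (Z -> W)) = T ^ T = F
Z ^ X = T ^ F = T
Y -> (Z ^ X) = T -> T = T
(((X -> U) <-> (U ^ W)) ^ (X -> (Z -> W))) ^ (Y -> (Z ^ X)) = F ^ T = T
Z ^ W = T ^ F = T
U <-> Y = T <-> T = T
(Z ^ W) | (U <-> Y) = T | T = T
((((X -> U) <-> (U ^ W)) ^ (X -> (Z -> W))) ^ (Y -> (Z ^ X))) -> ((Z ^ W) | (U <-> Y)) = T -> T = T
((W -> (X -> Y)) <-> X) ^ (((((X -> U) <-> (U ^ W)) ^ (X -> (Z -> W))) ^ (Y -> (Z ^ X))) -> ((Z ^ W) | (U <-> Y))) = F ^ T = T

T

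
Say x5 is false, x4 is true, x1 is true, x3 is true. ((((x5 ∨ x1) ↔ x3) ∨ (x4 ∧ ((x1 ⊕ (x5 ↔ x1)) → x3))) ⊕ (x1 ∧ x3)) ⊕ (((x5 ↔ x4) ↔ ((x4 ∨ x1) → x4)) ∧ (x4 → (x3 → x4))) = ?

F

x5 ∨ x1 = F ∨ T = T
(x5 ∨ x1) ↔ x3 = T ↔ T = T
x5 ↔ x1 = F ↔ T = F
x1 ⊕ (x5 ↔ x1) = T ⊕ F = T
(x1 ⊕ (x5 ↔ x1)) → x3 = T → T = T
x4 ∧ ((x1 ⊕ (x5 ↔ x1)) → x3) = T ∧ T = T
((x5 ∨ x1) ↔ x3) ∨ (x4 ∧ ((x1 ⊕ (x5 ↔ x1)) → x3)) = T ∨ T = T
x1 ∧ x3 = T ∧ T = T
(((x5 ∨ x1) ↔ x3) ∨ (x4 ∧ ((x1 ⊕ (x5 ↔ x1)) → x3))) ⊕ (x1 ∧ x3) = T ⊕ T = F
x5 ↔ x4 = F ↔ T = F
x4 ∨ x1 = T ∨ T = T
(x4 ∨ x1) → x4 = T → T = T
(x5 ↔ x4) ↔ ((x4 ∨ x1) → x4) = F ↔ T = F
x3 → x4 = T → T = T
x4 → (x3 → x4) = T → T = T
((x5 ↔ x4) ↔ ((x4 ∨ x1) → x4)) ∧ (x4 → (x3 → x4)) = F ∧ T = F
((((x5 ∨ x1) ↔ x3) ∨ (x4 ∧ ((x1 ⊕ (x5 ↔ x1)) → x3))) ⊕ (x1 ∧ x3)) ⊕ (((x5 ↔ x4) ↔ ((x4 ∨ x1) → x4)) ∧ (x4 → (x3 → x4))) = F ⊕ F = F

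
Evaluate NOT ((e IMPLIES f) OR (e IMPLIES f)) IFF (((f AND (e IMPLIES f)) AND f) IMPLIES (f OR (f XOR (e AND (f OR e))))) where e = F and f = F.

F

e IMPLIES f = F IMPLIES F = T
e IMPLIES f = F IMPLIES F = T
(e IMPLIES f) OR (e IMPLIES f) = T OR T = T
NOT ((e IMPLIES f) OR (e IMPLIES f)) = NOT T = F
e IMPLIES f = F IMPLIES F = T
f AND (e IMPLIES f) = F AND T = F
(f AND (e IMPLIES f)) AND f = F AND F = F
f OR e = F OR F = F
e AND (f OR e) = F AND F = F
f XOR (e AND (f OR e)) = F XOR F = F
f OR (f XOR (e AND (f OR e))) = F OR F = F
((f AND (e IMPLIES f)) AND f) IMPLIES (f OR (f XOR (e AND (f OR e)))) = F IMPLIES F = T
NOT ((e IMPLIES f) OR (e IMPLIES f)) IFF (((f AND (e IMPLIES f)) AND f) IMPLIES (f OR (f XOR (e AND (f OR e))))) = F IFF T = F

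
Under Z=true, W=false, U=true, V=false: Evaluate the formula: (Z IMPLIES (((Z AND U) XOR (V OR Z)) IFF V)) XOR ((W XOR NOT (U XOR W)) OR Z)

Z AND U = true AND true = true
V OR Z = false OR true = true
(Z AND U) XOR (V OR Z) = true XOR true = false
((Z AND U) XOR (V OR Z)) IFF V = false IFF false = true
Z IMPLIES (((Z AND U) XOR (V OR Z)) IFF V) = true IMPLIES true = true
U XOR W = true XOR false = true
NOT (U XOR W) = NOT true = false
W XOR NOT (U XOR W) = false XOR false = false
(W XOR NOT (U XOR W)) OR Z = false OR true = true
(Z IMPLIES (((Z AND U) XOR (V OR Z)) IFF V)) XOR ((W XOR NOT (U XOR W)) OR Z) = true XOR true = false

false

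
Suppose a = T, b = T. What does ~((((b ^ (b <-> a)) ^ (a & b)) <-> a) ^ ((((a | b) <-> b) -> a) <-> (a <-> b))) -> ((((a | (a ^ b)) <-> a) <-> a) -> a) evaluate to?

b <-> a = T <-> T = T
b ^ (b <-> a) = T ^ T = F
a & b = T & T = T
(b ^ (b <-> a)) ^ (a & b) = F ^ T = T
((b ^ (b <-> a)) ^ (a & b)) <-> a = T <-> T = T
a | b = T | T = T
(a | b) <-> b = T <-> T = T
((a | b) <-> b) -> a = T -> T = T
a <-> b = T <-> T = T
(((a | b) <-> b) -> a) <-> (a <-> b) = T <-> T = T
(((b ^ (b <-> a)) ^ (a & b)) <-> a) ^ ((((a | b) <-> b) -> a) <-> (a <-> b)) = T ^ T = F
~((((b ^ (b <-> a)) ^ (a & b)) <-> a) ^ ((((a | b) <-> b) -> a) <-> (a <-> b))) = ~F = T
a ^ b = T ^ T = F
a | (a ^ b) = T | F = T
(a | (a ^ b)) <-> a = T <-> T = T
((a | (a ^ b)) <-> a) <-> a = T <-> T = T
(((a | (a ^ b)) <-> a) <-> a) -> a = T -> T = T
~((((b ^ (b <-> a)) ^ (a & b)) <-> a) ^ ((((a | b) <-> b) -> a) <-> (a <-> b))) -> ((((a | (a ^ b)) <-> a) <-> a) -> a) = T -> T = T

T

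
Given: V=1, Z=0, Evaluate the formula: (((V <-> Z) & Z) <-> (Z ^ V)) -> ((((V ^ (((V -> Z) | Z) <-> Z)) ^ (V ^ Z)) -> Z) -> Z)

V <-> Z = 1 <-> 0 = 0
(V <-> Z) & Z = 0 & 0 = 0
Z ^ V = 0 ^ 1 = 1
((V <-> Z) & Z) <-> (Z ^ V) = 0 <-> 1 = 0
V -> Z = 1 -> 0 = 0
(V -> Z) | Z = 0 | 0 = 0
((V -> Z) | Z) <-> Z = 0 <-> 0 = 1
V ^ (((V -> Z) | Z) <-> Z) = 1 ^ 1 = 0
V ^ Z = 1 ^ 0 = 1
(V ^ (((V -> Z) | Z) <-> Z)) ^ (V ^ Z) = 0 ^ 1 = 1
((V ^ (((V -> Z) | Z) <-> Z)) ^ (V ^ Z)) -> Z = 1 -> 0 = 0
(((V ^ (((V -> Z) | Z) <-> Z)) ^ (V ^ Z)) -> Z) -> Z = 0 -> 0 = 1
(((V <-> Z) & Z) <-> (Z ^ V)) -> ((((V ^ (((V -> Z) | Z) <-> Z)) ^ (V ^ Z)) -> Z) -> Z) = 0 -> 1 = 1

1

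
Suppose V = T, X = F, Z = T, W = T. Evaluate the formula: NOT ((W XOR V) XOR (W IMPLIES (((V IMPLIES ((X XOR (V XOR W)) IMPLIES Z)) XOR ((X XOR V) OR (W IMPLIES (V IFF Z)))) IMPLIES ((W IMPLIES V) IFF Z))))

F

Substituting V=T, X=F, Z=T, W=T:
W XOR V = T XOR T = F
V XOR W = T XOR T = F
X XOR (V XOR W) = F XOR F = F
(X XOR (V XOR W)) IMPLIES Z = F IMPLIES T = T
V IMPLIES ((X XOR (V XOR W)) IMPLIES Z) = T IMPLIES T = T
X XOR V = F XOR T = T
V IFF Z = T IFF T = T
W IMPLIES (V IFF Z) = T IMPLIES T = T
(X XOR V) OR (W IMPLIES (V IFF Z)) = T OR T = T
(V IMPLIES ((X XOR (V XOR W)) IMPLIES Z)) XOR ((X XOR V) OR (W IMPLIES (V IFF Z))) = T XOR T = F
W IMPLIES V = T IMPLIES T = T
(W IMPLIES V) IFF Z = T IFF T = T
((V IMPLIES ((X XOR (V XOR W)) IMPLIES Z)) XOR ((X XOR V) OR (W IMPLIES (V IFF Z)))) IMPLIES ((W IMPLIES V) IFF Z) = F IMPLIES T = T
W IMPLIES (((V IMPLIES ((X XOR (V XOR W)) IMPLIES Z)) XOR ((X XOR V) OR (W IMPLIES (V IFF Z)))) IMPLIES ((W IMPLIES V) IFF Z)) = T IMPLIES T = T
(W XOR V) XOR (W IMPLIES (((V IMPLIES ((X XOR (V XOR W)) IMPLIES Z)) XOR ((X XOR V) OR (W IMPLIES (V IFF Z)))) IMPLIES ((W IMPLIES V) IFF Z))) = F XOR T = T
NOT ((W XOR V) XOR (W IMPLIES (((V IMPLIES ((X XOR (V XOR W)) IMPLIES Z)) XOR ((X XOR V) OR (W IMPLIES (V IFF Z)))) IMPLIES ((W IMPLIES V) IFF Z)))) = NOT T = F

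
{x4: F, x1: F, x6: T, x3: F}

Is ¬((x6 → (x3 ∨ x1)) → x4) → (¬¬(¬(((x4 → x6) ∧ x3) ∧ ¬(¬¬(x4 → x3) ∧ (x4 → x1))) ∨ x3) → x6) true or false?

x3 ∨ x1 = F ∨ F = F
x6 → (x3 ∨ x1) = T → F = F
(x6 → (x3 ∨ x1)) → x4 = F → F = T
¬((x6 → (x3 ∨ x1)) → x4) = ¬T = F
x4 → x6 = F → T = T
(x4 → x6) ∧ x3 = T ∧ F = F
x4 → x3 = F → F = T
¬(x4 → x3) = ¬T = F
¬¬(x4 → x3) = ¬F = T
x4 → x1 = F → F = T
¬¬(x4 → x3) ∧ (x4 → x1) = T ∧ T = T
¬(¬¬(x4 → x3) ∧ (x4 → x1)) = ¬T = F
((x4 → x6) ∧ x3) ∧ ¬(¬¬(x4 → x3) ∧ (x4 → x1)) = F ∧ F = F
¬(((x4 → x6) ∧ x3) ∧ ¬(¬¬(x4 → x3) ∧ (x4 → x1))) = ¬F = T
¬(((x4 → x6) ∧ x3) ∧ ¬(¬¬(x4 → x3) ∧ (x4 → x1))) ∨ x3 = T ∨ F = T
¬(¬(((x4 → x6) ∧ x3) ∧ ¬(¬¬(x4 → x3) ∧ (x4 → x1))) ∨ x3) = ¬T = F
¬¬(¬(((x4 → x6) ∧ x3) ∧ ¬(¬¬(x4 → x3) ∧ (x4 → x1))) ∨ x3) = ¬F = T
¬¬(¬(((x4 → x6) ∧ x3) ∧ ¬(¬¬(x4 → x3) ∧ (x4 → x1))) ∨ x3) → x6 = T → T = T
¬((x6 → (x3 ∨ x1)) → x4) → (¬¬(¬(((x4 → x6) ∧ x3) ∧ ¬(¬¬(x4 → x3) ∧ (x4 → x1))) ∨ x3) → x6) = F → T = T

T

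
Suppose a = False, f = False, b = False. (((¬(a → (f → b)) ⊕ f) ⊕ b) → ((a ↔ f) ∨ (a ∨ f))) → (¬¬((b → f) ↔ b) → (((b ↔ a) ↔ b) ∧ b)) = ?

True

f → b = False → False = True
a → (f → b) = False → True = True
¬(a → (f → b)) = ¬True = False
¬(a → (f → b)) ⊕ f = False ⊕ False = False
(¬(a → (f → b)) ⊕ f) ⊕ b = False ⊕ False = False
a ↔ f = False ↔ False = True
a ∨ f = False ∨ False = False
(a ↔ f) ∨ (a ∨ f) = True ∨ False = True
((¬(a → (f → b)) ⊕ f) ⊕ b) → ((a ↔ f) ∨ (a ∨ f)) = False → True = True
b → f = False → False = True
(b → f) ↔ b = True ↔ False = False
¬((b → f) ↔ b) = ¬False = True
¬¬((b → f) ↔ b) = ¬True = False
b ↔ a = False ↔ False = True
(b ↔ a) ↔ b = True ↔ False = False
((b ↔ a) ↔ b) ∧ b = False ∧ False = False
¬¬((b → f) ↔ b) → (((b ↔ a) ↔ b) ∧ b) = False → False = True
(((¬(a → (f → b)) ⊕ f) ⊕ b) → ((a ↔ f) ∨ (a ∨ f))) → (¬¬((b → f) ↔ b) → (((b ↔ a) ↔ b) ∧ b)) = True → True = True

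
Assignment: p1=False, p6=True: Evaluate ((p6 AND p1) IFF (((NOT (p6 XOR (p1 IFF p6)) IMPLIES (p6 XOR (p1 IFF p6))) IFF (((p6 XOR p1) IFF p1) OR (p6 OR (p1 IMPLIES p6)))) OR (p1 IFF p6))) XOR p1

Substituting p1=False, p6=True:
p6 AND p1 = True AND False = False
p1 IFF p6 = False IFF True = False
p6 XOR (p1 IFF p6) = True XOR False = True
NOT (p6 XOR (p1 IFF p6)) = NOT True = False
p1 IFF p6 = False IFF True = False
p6 XOR (p1 IFF p6) = True XOR False = True
NOT (p6 XOR (p1 IFF p6)) IMPLIES (p6 XOR (p1 IFF p6)) = False IMPLIES True = True
p6 XOR p1 = True XOR False = True
(p6 XOR p1) IFF p1 = True IFF False = False
p1 IMPLIES p6 = False IMPLIES True = True
p6 OR (p1 IMPLIES p6) = True OR True = True
((p6 XOR p1) IFF p1) OR (p6 OR (p1 IMPLIES p6)) = False OR True = True
(NOT (p6 XOR (p1 IFF p6)) IMPLIES (p6 XOR (p1 IFF p6))) IFF (((p6 XOR p1) IFF p1) OR (p6 OR (p1 IMPLIES p6))) = True IFF True = True
p1 IFF p6 = False IFF True = False
((NOT (p6 XOR (p1 IFF p6)) IMPLIES (p6 XOR (p1 IFF p6))) IFF (((p6 XOR p1) IFF p1) OR (p6 OR (p1 IMPLIES p6)))) OR (p1 IFF p6) = True OR False = True
(p6 AND p1) IFF (((NOT (p6 XOR (p1 IFF p6)) IMPLIES (p6 XOR (p1 IFF p6))) IFF (((p6 XOR p1) IFF p1) OR (p6 OR (p1 IMPLIES p6)))) OR (p1 IFF p6)) = False IFF True = False
((p6 AND p1) IFF (((NOT (p6 XOR (p1 IFF p6)) IMPLIES (p6 XOR (p1 IFF p6))) IFF (((p6 XOR p1) IFF p1) OR (p6 OR (p1 IMPLIES p6)))) OR (p1 IFF p6))) XOR p1 = False XOR False = False

False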